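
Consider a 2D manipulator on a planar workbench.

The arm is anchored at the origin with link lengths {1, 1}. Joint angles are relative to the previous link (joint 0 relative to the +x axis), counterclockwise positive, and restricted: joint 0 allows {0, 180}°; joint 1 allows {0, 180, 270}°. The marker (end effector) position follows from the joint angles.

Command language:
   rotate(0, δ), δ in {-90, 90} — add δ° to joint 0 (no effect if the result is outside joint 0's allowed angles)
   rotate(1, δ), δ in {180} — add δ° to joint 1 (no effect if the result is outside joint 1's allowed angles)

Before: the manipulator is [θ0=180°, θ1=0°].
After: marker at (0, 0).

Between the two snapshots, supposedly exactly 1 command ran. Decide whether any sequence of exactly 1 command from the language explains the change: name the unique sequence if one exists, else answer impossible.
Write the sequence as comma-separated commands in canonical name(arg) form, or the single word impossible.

initial: [θ0=180°, θ1=0°]
t=1 rotate(1, 180) ⇒ [θ0=180°, θ1=180°]
no other 1-command option fits: unique.

rotate(1, 180)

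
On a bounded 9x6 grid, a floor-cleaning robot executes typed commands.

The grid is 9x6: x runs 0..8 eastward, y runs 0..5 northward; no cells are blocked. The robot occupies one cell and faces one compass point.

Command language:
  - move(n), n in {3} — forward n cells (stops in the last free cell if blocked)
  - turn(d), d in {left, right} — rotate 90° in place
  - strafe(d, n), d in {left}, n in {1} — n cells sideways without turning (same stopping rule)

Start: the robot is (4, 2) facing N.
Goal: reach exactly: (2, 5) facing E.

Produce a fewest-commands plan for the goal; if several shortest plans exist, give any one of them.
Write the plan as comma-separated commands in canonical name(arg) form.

start: (4, 2) facing N
step 1 (move(3)): (4, 5) facing N
step 2 (strafe(left, 1)): (3, 5) facing N
step 3 (strafe(left, 1)): (2, 5) facing N
step 4 (turn(right)): (2, 5) facing E
nothing shorter than 4 reaches the goal.

move(3), strafe(left, 1), strafe(left, 1), turn(right)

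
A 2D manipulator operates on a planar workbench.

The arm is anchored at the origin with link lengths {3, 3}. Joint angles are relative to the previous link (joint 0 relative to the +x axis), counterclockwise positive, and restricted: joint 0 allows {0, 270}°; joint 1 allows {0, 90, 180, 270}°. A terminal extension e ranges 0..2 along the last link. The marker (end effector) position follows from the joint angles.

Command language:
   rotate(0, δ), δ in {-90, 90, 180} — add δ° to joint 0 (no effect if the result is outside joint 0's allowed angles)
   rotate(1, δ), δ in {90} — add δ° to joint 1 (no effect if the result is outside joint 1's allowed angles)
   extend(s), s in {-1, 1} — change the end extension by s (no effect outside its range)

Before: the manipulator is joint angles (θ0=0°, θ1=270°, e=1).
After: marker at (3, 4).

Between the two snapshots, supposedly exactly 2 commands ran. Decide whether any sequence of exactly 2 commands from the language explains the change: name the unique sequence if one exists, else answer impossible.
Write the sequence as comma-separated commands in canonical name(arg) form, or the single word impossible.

rotate(1, 90), rotate(1, 90)

start: joint angles (θ0=0°, θ1=270°, e=1)
[1] after rotate(1, 90): joint angles (θ0=0°, θ1=0°, e=1)
[2] after rotate(1, 90): joint angles (θ0=0°, θ1=90°, e=1)
no other 2-command option fits: unique.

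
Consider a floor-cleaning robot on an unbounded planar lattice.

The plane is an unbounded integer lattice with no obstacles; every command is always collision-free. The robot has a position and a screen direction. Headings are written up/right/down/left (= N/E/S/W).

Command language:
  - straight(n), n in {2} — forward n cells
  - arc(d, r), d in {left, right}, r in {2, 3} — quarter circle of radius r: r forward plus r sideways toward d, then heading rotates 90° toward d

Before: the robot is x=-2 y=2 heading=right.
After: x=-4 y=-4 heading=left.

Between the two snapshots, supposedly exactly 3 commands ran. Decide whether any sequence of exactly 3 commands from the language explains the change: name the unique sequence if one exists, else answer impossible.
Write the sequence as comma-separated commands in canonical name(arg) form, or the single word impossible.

arc(right, 3), arc(right, 3), straight(2)

key: position moved to (-4,-4) AND the heading swung to W — translation plus rotation needed
initial: x=-2 y=2 heading=right
t=1 arc(right, 3) ⇒ x=1 y=-1 heading=down
t=2 arc(right, 3) ⇒ x=-2 y=-4 heading=left
t=3 straight(2) ⇒ x=-4 y=-4 heading=left
no other 3-command option fits: unique.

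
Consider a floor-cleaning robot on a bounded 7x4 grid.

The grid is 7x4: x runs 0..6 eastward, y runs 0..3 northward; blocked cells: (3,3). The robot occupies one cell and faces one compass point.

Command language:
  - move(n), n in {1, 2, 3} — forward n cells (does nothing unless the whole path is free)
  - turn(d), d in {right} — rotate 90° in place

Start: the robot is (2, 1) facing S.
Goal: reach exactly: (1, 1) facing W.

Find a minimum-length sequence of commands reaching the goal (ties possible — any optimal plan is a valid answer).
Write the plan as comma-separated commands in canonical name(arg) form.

begin: (2, 1) facing S
t=1 turn(right) ⇒ (2, 1) facing W
t=2 move(1) ⇒ (1, 1) facing W
no 1-step plan works, so 2 is optimal.

turn(right), move(1)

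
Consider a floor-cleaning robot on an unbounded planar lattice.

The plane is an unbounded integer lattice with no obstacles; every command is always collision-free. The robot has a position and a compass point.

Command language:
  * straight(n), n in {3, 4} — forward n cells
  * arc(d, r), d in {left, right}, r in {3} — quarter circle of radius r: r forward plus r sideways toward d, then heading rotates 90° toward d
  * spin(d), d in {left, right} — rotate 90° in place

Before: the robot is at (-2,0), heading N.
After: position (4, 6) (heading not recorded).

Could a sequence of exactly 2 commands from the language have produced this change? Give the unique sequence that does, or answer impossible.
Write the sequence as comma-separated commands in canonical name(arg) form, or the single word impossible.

key: order matters: swapping arc(right, 3) and arc(left, 3) lands elsewhere
initial: at (-2,0), heading N
step 1 (arc(right, 3)): at (1,3), heading E
step 2 (arc(left, 3)): at (4,6), heading N
no other 2-command option fits: unique.

arc(right, 3), arc(left, 3)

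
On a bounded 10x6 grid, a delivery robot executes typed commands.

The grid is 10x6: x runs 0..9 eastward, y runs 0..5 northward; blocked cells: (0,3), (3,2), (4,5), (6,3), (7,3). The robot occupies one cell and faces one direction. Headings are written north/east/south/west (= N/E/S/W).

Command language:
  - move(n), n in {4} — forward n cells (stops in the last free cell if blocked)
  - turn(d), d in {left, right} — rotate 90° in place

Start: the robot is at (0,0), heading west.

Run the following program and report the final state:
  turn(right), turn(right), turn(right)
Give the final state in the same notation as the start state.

from: at (0,0), heading west
1. turn(right) → at (0,0), heading north
2. turn(right) → at (0,0), heading east
3. turn(right) → at (0,0), heading south

at (0,0), heading south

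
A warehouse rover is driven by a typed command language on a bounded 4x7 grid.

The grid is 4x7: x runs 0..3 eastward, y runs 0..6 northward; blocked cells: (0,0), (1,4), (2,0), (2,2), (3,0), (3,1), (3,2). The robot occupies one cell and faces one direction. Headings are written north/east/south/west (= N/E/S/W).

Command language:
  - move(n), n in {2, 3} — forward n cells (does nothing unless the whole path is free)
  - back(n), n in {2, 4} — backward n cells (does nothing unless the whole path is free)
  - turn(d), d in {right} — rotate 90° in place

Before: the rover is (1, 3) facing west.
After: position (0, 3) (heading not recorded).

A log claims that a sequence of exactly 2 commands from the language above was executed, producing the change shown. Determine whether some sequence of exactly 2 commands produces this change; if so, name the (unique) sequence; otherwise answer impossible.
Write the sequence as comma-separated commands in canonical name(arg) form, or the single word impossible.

back(2), move(3)

key: order matters: swapping back(2) and move(3) lands elsewhere
initial: (1, 3) facing west
1. back(2) → (3, 3) facing west
2. move(3) → (0, 3) facing west
uniquely the one of 25 2-step routes that fits.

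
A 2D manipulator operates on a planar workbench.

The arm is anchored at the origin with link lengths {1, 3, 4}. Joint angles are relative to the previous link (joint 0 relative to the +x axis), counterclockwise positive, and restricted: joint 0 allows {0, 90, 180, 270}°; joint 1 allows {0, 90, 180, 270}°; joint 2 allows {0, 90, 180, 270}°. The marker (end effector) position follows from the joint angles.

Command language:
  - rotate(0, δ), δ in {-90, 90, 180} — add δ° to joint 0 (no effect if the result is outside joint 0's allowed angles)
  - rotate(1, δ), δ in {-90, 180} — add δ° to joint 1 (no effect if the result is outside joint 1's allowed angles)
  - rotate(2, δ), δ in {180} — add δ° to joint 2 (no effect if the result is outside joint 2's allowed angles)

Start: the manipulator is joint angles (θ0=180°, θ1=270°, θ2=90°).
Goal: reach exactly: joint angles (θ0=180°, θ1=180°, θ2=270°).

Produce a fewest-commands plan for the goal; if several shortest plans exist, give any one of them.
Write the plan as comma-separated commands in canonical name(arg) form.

rotate(1, -90), rotate(2, 180)

initial: joint angles (θ0=180°, θ1=270°, θ2=90°)
[1] after rotate(1, -90): joint angles (θ0=180°, θ1=180°, θ2=90°)
[2] after rotate(2, 180): joint angles (θ0=180°, θ1=180°, θ2=270°)
no 1-step plan works, so 2 is optimal.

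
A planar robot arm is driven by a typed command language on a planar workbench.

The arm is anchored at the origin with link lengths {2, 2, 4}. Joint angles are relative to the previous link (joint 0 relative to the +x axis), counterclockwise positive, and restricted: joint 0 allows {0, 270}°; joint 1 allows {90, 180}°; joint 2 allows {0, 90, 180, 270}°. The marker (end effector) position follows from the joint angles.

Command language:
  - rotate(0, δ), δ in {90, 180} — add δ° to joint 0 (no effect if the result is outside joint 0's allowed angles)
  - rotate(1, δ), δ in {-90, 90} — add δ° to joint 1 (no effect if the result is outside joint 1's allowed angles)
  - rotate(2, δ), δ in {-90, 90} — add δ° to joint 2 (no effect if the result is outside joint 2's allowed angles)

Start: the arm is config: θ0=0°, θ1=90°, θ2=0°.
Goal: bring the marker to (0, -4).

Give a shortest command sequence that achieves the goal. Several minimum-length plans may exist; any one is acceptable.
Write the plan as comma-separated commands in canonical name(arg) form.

rotate(2, 90), rotate(1, 90)

from: config: θ0=0°, θ1=90°, θ2=0°
1. rotate(2, 90) → config: θ0=0°, θ1=90°, θ2=90°
2. rotate(1, 90) → config: θ0=0°, θ1=180°, θ2=90°
nothing shorter than 2 reaches the goal.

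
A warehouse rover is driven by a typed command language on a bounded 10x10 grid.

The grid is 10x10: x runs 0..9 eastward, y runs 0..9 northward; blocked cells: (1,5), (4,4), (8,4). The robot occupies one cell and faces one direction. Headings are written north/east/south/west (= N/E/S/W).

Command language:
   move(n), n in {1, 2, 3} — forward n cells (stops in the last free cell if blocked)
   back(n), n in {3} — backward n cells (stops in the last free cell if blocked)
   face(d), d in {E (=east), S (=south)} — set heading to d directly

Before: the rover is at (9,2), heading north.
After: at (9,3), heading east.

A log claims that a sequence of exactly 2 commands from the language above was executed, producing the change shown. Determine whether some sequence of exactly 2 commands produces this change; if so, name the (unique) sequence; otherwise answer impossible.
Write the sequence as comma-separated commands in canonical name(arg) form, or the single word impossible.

key: cell and facing (now E) both changed — the 2 commands mix motion and turning
initial: at (9,2), heading north
step 1 (move(1)): at (9,3), heading north
step 2 (face(E)): at (9,3), heading east
uniquely the one of 36 2-step routes that fits.

move(1), face(E)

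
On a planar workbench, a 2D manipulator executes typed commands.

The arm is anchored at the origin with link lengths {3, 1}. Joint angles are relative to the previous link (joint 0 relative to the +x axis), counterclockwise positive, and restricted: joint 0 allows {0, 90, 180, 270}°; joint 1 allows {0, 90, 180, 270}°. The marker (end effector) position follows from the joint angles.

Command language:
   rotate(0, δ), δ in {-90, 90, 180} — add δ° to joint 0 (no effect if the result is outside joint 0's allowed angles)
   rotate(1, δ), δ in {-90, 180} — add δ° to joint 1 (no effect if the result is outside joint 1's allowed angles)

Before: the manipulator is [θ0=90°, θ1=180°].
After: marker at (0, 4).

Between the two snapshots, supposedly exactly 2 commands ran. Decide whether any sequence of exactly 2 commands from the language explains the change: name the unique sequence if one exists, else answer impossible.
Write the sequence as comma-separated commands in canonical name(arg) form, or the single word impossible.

begin: [θ0=90°, θ1=180°]
t=1 rotate(1, -90) ⇒ [θ0=90°, θ1=90°]
t=2 rotate(1, -90) ⇒ [θ0=90°, θ1=0°]
uniquely the one of 25 2-step routes that fits.

rotate(1, -90), rotate(1, -90)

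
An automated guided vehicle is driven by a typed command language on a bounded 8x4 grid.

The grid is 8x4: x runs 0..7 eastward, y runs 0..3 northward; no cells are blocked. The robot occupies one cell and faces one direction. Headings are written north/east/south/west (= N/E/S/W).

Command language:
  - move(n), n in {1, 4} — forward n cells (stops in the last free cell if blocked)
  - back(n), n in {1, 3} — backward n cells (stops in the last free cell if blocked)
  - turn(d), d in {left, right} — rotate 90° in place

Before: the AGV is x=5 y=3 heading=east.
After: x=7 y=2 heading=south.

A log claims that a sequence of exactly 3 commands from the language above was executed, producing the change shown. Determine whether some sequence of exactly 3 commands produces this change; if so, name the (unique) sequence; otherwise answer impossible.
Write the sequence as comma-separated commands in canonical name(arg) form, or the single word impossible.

move(4), turn(right), move(1)

key: running move(1) before move(4) would end elsewhere — order is forced
start: x=5 y=3 heading=east
step 1 (move(4)): x=7 y=3 heading=east
step 2 (turn(right)): x=7 y=3 heading=south
step 3 (move(1)): x=7 y=2 heading=south
all 216 alternatives checked — unique.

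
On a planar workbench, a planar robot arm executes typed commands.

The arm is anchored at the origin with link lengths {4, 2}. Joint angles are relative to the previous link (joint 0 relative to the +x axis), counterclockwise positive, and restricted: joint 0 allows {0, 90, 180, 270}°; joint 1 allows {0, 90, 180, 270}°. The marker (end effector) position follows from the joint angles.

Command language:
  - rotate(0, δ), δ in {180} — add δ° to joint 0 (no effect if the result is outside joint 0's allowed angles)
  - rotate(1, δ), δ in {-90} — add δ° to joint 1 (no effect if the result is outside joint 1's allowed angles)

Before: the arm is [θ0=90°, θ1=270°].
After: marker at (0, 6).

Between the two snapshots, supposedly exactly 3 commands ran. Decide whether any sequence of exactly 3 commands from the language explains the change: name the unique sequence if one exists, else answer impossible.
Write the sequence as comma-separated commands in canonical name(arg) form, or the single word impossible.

start: [θ0=90°, θ1=270°]
t=1 rotate(1, -90) ⇒ [θ0=90°, θ1=180°]
t=2 rotate(1, -90) ⇒ [θ0=90°, θ1=90°]
t=3 rotate(1, -90) ⇒ [θ0=90°, θ1=0°]
no other 3-command option fits: unique.

rotate(1, -90), rotate(1, -90), rotate(1, -90)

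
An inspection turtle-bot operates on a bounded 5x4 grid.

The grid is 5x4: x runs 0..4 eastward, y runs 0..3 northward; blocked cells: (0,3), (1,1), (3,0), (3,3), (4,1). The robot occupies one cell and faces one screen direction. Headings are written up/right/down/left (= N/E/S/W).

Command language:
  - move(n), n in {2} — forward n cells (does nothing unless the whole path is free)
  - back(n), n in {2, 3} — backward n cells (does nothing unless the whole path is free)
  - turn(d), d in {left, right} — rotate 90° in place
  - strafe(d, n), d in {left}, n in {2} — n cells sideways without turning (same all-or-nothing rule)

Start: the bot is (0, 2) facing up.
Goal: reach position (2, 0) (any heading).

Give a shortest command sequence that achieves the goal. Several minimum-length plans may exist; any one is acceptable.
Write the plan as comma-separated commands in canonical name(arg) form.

start: (0, 2) facing up
[1] after back(2): (0, 0) facing up
[2] after turn(right): (0, 0) facing right
[3] after move(2): (2, 0) facing right
nothing shorter than 3 reaches the goal.

back(2), turn(right), move(2)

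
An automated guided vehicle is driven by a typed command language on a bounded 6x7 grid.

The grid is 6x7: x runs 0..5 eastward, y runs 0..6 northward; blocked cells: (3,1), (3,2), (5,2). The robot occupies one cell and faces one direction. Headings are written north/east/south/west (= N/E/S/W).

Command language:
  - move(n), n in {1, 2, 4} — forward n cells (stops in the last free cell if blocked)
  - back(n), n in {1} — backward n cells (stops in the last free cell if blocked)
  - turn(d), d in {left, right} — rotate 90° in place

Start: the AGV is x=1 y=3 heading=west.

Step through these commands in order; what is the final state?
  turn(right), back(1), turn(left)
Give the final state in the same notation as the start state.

start: x=1 y=3 heading=west
t=1 turn(right) ⇒ x=1 y=3 heading=north
t=2 back(1) ⇒ x=1 y=2 heading=north
t=3 turn(left) ⇒ x=1 y=2 heading=west

x=1 y=2 heading=west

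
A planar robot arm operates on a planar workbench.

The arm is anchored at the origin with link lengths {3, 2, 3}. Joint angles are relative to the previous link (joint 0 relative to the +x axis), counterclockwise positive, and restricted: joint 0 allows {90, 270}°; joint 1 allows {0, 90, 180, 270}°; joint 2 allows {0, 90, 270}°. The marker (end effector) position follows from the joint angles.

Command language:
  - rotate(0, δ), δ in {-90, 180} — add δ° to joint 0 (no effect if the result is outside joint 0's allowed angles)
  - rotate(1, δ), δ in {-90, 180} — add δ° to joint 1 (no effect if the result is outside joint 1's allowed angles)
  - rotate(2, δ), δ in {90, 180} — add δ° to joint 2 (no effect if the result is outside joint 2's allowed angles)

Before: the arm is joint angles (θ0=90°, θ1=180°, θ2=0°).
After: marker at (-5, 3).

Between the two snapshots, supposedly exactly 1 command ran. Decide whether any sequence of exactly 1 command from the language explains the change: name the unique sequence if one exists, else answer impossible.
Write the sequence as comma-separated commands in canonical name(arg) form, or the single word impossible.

rotate(1, -90)

from: joint angles (θ0=90°, θ1=180°, θ2=0°)
step 1 (rotate(1, -90)): joint angles (θ0=90°, θ1=90°, θ2=0°)
all 6 alternatives checked — unique.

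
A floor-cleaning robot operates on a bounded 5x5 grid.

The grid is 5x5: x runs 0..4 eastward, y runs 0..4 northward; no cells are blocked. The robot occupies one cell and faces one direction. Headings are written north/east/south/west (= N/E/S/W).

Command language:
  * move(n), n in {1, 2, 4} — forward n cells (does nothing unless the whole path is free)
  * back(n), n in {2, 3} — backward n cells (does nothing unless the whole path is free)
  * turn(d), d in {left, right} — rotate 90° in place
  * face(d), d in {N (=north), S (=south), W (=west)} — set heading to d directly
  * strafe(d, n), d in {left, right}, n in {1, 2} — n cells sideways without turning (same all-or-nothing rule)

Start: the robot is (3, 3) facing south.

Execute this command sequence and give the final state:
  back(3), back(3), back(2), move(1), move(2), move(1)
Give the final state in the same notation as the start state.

(3, 0) facing south

initial: (3, 3) facing south
t=1 back(3) ⇒ (3, 3) facing south
t=2 back(3) ⇒ (3, 3) facing south
t=3 back(2) ⇒ (3, 3) facing south
t=4 move(1) ⇒ (3, 2) facing south
t=5 move(2) ⇒ (3, 0) facing south
t=6 move(1) ⇒ (3, 0) facing south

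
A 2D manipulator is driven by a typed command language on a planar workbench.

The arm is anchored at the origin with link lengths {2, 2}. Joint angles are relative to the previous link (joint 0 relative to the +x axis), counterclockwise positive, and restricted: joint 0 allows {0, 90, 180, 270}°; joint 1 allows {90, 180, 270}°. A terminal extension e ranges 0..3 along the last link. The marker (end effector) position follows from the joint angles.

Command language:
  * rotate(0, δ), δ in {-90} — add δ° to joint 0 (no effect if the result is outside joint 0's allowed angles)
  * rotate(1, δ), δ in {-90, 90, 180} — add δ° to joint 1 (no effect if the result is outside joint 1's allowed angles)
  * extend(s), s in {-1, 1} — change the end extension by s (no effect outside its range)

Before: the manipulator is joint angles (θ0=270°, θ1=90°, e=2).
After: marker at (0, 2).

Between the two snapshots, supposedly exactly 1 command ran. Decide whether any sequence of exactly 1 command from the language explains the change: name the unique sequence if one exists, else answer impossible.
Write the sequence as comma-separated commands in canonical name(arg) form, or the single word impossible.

rotate(1, 90)

from: joint angles (θ0=270°, θ1=90°, e=2)
step 1 (rotate(1, 90)): joint angles (θ0=270°, θ1=180°, e=2)
uniquely the one of 6 1-step routes that fits.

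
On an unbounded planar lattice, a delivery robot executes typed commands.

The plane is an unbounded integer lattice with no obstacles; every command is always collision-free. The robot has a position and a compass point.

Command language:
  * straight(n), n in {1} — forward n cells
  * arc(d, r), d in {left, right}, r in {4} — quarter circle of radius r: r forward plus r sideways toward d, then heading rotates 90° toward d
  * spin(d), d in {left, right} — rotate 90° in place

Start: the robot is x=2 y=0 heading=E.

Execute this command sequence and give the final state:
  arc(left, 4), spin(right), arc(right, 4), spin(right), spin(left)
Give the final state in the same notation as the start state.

initial: x=2 y=0 heading=E
[1] after arc(left, 4): x=6 y=4 heading=N
[2] after spin(right): x=6 y=4 heading=E
[3] after arc(right, 4): x=10 y=0 heading=S
[4] after spin(right): x=10 y=0 heading=W
[5] after spin(left): x=10 y=0 heading=S

x=10 y=0 heading=S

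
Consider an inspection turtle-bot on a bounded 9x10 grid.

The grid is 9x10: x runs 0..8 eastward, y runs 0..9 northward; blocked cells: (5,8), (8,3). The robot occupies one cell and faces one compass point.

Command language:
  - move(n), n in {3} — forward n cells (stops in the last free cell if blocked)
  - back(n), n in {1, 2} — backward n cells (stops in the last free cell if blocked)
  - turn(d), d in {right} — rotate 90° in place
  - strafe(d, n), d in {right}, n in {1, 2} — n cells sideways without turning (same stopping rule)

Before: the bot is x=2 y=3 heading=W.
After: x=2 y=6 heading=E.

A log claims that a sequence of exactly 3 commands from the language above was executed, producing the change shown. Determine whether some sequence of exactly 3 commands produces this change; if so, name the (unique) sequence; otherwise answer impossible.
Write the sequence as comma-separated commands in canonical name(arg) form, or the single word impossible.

turn(right), move(3), turn(right)

key: position moved to (2,6) AND the heading swung to E — translation plus rotation needed
begin: x=2 y=3 heading=W
t=1 turn(right) ⇒ x=2 y=3 heading=N
t=2 move(3) ⇒ x=2 y=6 heading=N
t=3 turn(right) ⇒ x=2 y=6 heading=E
no rival 3-sequence matches.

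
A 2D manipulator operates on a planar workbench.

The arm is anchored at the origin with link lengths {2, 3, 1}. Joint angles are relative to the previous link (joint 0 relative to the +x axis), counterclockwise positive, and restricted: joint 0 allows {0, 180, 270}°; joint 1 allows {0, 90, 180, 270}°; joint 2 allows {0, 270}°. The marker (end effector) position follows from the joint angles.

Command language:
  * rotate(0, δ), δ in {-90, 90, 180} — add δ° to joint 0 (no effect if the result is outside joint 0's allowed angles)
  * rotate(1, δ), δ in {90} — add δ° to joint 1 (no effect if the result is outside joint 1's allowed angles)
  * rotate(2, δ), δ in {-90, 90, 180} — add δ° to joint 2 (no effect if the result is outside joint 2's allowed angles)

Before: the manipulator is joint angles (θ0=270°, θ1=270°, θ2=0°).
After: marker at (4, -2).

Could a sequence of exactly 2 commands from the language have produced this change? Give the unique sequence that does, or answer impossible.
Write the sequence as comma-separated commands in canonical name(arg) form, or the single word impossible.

initial: joint angles (θ0=270°, θ1=270°, θ2=0°)
[1] after rotate(1, 90): joint angles (θ0=270°, θ1=0°, θ2=0°)
[2] after rotate(1, 90): joint angles (θ0=270°, θ1=90°, θ2=0°)
no rival 2-sequence matches.

rotate(1, 90), rotate(1, 90)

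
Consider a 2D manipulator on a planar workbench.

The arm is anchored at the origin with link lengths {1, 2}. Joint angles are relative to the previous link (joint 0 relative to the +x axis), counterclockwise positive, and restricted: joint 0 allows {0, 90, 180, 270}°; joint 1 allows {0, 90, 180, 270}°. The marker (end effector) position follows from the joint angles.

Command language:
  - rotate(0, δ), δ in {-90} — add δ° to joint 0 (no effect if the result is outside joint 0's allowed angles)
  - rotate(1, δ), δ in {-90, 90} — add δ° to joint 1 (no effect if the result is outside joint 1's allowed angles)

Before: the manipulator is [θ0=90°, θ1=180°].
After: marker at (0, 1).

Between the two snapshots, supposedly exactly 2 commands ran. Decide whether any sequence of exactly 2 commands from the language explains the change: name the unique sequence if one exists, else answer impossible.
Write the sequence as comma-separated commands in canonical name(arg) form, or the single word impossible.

rotate(0, -90), rotate(0, -90)

t0: [θ0=90°, θ1=180°]
1. rotate(0, -90) → [θ0=0°, θ1=180°]
2. rotate(0, -90) → [θ0=270°, θ1=180°]
no other 2-command option fits: unique.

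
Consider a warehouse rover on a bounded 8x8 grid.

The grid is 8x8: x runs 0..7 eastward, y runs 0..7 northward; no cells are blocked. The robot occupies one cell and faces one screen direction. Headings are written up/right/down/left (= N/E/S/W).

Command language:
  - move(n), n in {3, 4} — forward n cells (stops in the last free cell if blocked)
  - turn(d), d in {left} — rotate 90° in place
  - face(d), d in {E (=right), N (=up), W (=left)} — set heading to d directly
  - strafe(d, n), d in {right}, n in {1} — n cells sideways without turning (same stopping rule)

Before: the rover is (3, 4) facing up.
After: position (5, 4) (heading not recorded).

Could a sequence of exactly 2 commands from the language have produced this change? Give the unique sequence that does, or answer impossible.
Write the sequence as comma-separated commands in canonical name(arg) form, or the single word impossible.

t0: (3, 4) facing up
1. strafe(right, 1) → (4, 4) facing up
2. strafe(right, 1) → (5, 4) facing up
uniquely the one of 49 2-step routes that fits.

strafe(right, 1), strafe(right, 1)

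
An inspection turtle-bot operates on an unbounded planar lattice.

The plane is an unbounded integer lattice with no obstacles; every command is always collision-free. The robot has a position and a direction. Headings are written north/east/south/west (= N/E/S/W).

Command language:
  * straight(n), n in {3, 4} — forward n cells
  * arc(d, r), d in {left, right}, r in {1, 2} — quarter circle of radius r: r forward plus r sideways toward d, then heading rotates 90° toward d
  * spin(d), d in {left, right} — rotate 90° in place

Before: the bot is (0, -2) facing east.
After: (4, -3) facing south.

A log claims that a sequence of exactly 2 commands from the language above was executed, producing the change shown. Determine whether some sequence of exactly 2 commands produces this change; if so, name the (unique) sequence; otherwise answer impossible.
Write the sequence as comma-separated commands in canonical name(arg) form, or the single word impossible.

key: position moved to (4,-3) AND the heading swung to S — translation plus rotation needed
from: (0, -2) facing east
[1] after straight(3): (3, -2) facing east
[2] after arc(right, 1): (4, -3) facing south
all 64 alternatives checked — unique.

straight(3), arc(right, 1)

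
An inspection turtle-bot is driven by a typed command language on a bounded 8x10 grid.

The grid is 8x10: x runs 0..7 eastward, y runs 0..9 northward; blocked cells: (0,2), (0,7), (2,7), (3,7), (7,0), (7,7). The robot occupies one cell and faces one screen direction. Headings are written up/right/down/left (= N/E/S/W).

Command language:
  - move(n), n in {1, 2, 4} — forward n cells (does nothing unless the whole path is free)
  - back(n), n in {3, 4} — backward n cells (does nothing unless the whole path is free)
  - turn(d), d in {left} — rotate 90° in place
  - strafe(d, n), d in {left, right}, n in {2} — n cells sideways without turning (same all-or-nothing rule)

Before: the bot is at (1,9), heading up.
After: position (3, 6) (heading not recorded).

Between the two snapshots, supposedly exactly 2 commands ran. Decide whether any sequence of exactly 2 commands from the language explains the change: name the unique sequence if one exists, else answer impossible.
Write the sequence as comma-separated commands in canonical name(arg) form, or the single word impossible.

key: order matters: swapping back(3) and strafe(right, 2) lands elsewhere
begin: at (1,9), heading up
[1] after back(3): at (1,6), heading up
[2] after strafe(right, 2): at (3,6), heading up
no other 2-command option fits: unique.

back(3), strafe(right, 2)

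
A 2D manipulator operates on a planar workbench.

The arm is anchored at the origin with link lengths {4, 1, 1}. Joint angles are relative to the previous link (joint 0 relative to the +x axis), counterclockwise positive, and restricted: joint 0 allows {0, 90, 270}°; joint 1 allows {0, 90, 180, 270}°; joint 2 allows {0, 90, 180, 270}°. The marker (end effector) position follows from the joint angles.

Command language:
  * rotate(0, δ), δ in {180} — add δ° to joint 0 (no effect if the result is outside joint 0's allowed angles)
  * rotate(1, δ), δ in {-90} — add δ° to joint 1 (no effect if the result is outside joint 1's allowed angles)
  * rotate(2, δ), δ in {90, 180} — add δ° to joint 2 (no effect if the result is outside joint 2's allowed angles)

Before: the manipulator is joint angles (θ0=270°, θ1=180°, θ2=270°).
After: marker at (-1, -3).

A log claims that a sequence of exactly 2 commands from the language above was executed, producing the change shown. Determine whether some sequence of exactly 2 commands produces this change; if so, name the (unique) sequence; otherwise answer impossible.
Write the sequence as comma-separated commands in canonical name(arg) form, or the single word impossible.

initial: joint angles (θ0=270°, θ1=180°, θ2=270°)
1. rotate(2, 90) → joint angles (θ0=270°, θ1=180°, θ2=0°)
2. rotate(2, 90) → joint angles (θ0=270°, θ1=180°, θ2=90°)
no other 2-command option fits: unique.

rotate(2, 90), rotate(2, 90)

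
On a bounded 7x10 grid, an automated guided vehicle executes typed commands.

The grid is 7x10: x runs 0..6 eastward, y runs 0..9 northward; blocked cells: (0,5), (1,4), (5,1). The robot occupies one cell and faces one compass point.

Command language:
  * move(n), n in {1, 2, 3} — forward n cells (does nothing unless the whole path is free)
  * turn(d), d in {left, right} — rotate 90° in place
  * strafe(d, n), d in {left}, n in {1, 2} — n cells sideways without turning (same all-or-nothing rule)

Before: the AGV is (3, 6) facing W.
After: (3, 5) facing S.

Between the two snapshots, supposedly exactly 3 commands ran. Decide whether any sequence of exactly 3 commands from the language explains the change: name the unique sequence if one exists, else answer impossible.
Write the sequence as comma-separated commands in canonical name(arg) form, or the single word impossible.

key: cell and facing (now S) both changed — the 3 commands mix motion and turning
from: (3, 6) facing W
step 1 (strafe(left, 1)): (3, 5) facing W
step 2 (move(3)): (3, 5) facing W
step 3 (turn(left)): (3, 5) facing S
uniquely the one of 343 3-step routes that fits.

strafe(left, 1), move(3), turn(left)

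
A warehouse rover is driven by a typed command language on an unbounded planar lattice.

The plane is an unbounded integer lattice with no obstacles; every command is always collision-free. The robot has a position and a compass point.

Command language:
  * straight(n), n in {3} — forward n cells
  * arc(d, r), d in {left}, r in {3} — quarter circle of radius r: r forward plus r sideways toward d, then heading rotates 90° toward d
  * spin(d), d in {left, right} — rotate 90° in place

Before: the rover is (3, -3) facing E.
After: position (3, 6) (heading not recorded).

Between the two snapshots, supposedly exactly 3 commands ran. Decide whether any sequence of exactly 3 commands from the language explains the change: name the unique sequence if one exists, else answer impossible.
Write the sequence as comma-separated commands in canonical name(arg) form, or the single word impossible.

t0: (3, -3) facing E
[1] after arc(left, 3): (6, 0) facing N
[2] after straight(3): (6, 3) facing N
[3] after arc(left, 3): (3, 6) facing W
no other 3-command option fits: unique.

arc(left, 3), straight(3), arc(left, 3)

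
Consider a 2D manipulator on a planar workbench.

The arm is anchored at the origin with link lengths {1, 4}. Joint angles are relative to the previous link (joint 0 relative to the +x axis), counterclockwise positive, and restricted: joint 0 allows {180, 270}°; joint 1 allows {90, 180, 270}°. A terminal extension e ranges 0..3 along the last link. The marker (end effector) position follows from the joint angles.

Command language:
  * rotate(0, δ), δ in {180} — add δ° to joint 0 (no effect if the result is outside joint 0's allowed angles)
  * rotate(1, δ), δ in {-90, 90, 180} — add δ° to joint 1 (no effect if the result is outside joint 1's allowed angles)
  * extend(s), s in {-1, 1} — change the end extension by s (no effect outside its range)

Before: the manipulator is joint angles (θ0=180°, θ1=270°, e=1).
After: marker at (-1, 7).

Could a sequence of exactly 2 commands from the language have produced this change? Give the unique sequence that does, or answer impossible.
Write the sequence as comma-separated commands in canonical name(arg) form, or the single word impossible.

initial: joint angles (θ0=180°, θ1=270°, e=1)
[1] after extend(1): joint angles (θ0=180°, θ1=270°, e=2)
[2] after extend(1): joint angles (θ0=180°, θ1=270°, e=3)
no other 2-command option fits: unique.

extend(1), extend(1)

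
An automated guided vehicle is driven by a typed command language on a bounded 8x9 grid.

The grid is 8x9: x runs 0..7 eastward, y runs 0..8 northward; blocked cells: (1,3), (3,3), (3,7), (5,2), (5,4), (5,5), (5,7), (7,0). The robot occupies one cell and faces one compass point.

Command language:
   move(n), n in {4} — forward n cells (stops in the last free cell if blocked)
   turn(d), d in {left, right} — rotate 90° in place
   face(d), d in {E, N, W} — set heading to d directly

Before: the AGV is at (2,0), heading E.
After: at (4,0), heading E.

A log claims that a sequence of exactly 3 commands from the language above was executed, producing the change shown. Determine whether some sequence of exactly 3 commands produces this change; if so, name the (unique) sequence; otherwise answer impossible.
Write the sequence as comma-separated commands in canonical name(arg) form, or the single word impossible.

impossible

every 3-command combo misses the target.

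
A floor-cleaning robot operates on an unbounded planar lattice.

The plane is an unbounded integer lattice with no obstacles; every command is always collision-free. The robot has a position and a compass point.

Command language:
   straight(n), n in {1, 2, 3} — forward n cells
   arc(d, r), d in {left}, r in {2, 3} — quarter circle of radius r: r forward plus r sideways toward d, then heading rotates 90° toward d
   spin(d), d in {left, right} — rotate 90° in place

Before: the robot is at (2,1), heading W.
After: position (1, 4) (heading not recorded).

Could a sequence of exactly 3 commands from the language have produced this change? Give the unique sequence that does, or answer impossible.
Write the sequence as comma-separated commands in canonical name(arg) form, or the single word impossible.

key: running straight(3) before straight(1) would end elsewhere — order is forced
begin: at (2,1), heading W
1. straight(1) → at (1,1), heading W
2. spin(right) → at (1,1), heading N
3. straight(3) → at (1,4), heading N
no rival 3-sequence matches.

straight(1), spin(right), straight(3)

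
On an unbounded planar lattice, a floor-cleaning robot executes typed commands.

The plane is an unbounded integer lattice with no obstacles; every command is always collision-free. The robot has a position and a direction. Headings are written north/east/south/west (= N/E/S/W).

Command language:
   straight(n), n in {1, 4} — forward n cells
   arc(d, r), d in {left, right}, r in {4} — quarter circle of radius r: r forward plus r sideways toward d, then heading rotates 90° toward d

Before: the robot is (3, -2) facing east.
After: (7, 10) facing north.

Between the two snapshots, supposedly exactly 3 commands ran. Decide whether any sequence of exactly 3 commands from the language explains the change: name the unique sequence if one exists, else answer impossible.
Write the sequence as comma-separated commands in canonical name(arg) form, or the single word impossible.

key: position moved to (7,10) AND the heading swung to N — translation plus rotation needed
begin: (3, -2) facing east
1. arc(left, 4) → (7, 2) facing north
2. straight(4) → (7, 6) facing north
3. straight(4) → (7, 10) facing north
all 64 alternatives checked — unique.

arc(left, 4), straight(4), straight(4)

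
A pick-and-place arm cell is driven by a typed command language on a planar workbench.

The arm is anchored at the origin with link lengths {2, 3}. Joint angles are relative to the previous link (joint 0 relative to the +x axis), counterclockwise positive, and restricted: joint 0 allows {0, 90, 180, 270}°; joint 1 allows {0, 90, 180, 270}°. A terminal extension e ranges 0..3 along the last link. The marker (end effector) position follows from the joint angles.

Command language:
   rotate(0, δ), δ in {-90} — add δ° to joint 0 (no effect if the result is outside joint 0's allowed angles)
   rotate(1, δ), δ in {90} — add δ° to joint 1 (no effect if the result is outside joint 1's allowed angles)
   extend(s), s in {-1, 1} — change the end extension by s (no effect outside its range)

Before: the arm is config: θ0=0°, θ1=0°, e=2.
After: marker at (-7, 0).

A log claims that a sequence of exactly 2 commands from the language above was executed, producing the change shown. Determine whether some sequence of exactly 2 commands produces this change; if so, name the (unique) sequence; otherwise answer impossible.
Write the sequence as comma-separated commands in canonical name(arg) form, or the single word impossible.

begin: config: θ0=0°, θ1=0°, e=2
t=1 rotate(0, -90) ⇒ config: θ0=270°, θ1=0°, e=2
t=2 rotate(0, -90) ⇒ config: θ0=180°, θ1=0°, e=2
uniquely the one of 16 2-step routes that fits.

rotate(0, -90), rotate(0, -90)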